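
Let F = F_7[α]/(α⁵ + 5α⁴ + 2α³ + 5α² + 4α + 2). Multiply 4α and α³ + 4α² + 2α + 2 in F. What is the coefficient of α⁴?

4

Multiply in F_7[α]: (4α)·(α³ + 4α² + 2α + 2) = 4α⁴ + 2α³ + α² + α.
Reduced: 4α⁴ + 2α³ + α² + α.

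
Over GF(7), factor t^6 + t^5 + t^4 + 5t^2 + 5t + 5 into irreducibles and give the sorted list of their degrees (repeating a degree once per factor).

1, 1, 1, 1, 2

Write f(t) = t^6 + t^5 + t^4 + 5t^2 + 5t + 5.
Linear factors from roots: (t + 5), (t + 3), (t + 2).
Complete factorization: f(t) = (t + 2)·(t + 3)·(t + 5)^2·(t^2 + 4).
Factor degrees with multiplicity: 1 + 1 + 1 + 1 + 2 = 6.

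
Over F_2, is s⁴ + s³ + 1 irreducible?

Write f(s) = s⁴ + s³ + 1.
Check for roots in F_2: f(0) = 1; f(1) = 1.
No roots, so no linear factors.
Monic irreducibles of degree 2 over GF(2): s² + s + 1.
None of them divide f (all give nonzero remainder).
No irreducible factor of degree ≤ 2 exists, so f is irreducible over GF(2).

Yes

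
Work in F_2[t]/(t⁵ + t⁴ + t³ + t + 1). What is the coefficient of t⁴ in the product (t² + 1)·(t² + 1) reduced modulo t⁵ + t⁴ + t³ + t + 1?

1

Multiply in F_2[t]: (t² + 1)·(t² + 1) = t⁴ + 1.
Reduced: t⁴ + 1.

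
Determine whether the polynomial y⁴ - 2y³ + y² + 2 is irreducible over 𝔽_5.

Yes

Write h(y) = y⁴ - 2y³ + y² + 2.
Check for roots in 𝔽_5: h(0) = 2; h(1) = 2; h(2) = 1; h(3) = 3; h(4) = 1.
No roots, so no linear factors.
Degree-2 irreducible divisors: test the 10 monic irreducibles of degree 2 over GF(5).
None of them divide h (all give nonzero remainder).
No irreducible factor of degree ≤ 2 exists, so h is irreducible over GF(5).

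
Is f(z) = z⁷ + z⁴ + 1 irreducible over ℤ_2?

Check for roots in ℤ_2: f(0) = 1; f(1) = 1.
No roots, so no linear factors.
Monic irreducibles of degree 2 over GF(2): z² + z + 1.
None of them divide f (all give nonzero remainder).
Monic irreducibles of degree 3 over GF(2): z³ + z + 1, z³ + z² + 1.
None of them divide f (all give nonzero remainder).
No irreducible factor of degree ≤ 3 exists, so f is irreducible over GF(2).

Yes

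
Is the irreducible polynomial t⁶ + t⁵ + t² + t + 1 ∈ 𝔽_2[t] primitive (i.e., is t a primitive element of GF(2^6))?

Yes

Write f(t) = t⁶ + t⁵ + t² + t + 1.
|GF(2^6)^×| = 2^6 − 1 = 63. Prime factorization: 63 = 3^2·7.
f is primitive ⇔ t has order 63 in GF(2)[t]/(f), i.e. t^(63/q) ≠ 1 for each prime q | 63.
t^(21) mod f = t⁵ + t³ + t².
t^(9) mod f = t³ + t² + 1.
None equal 1, so t has full order 63; f is primitive.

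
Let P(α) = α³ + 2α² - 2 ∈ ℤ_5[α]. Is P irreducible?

Yes

Check for roots in ℤ_5: P(0) = 3; P(1) = 1; P(2) = 4; P(3) = 3; P(4) = 4.
No roots. A degree-3 polynomial over a field with no linear factor is irreducible.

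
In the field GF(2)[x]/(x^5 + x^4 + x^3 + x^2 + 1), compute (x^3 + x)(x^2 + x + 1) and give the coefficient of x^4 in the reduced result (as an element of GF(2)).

0

Multiply in GF(2)[x]: (x^3 + x)·(x^2 + x + 1) = x^5 + x^4 + x^2 + x.
Reduce using x^5 ≡ x^4 + x^3 + x^2 + 1 (mod x^5 + x^4 + x^3 + x^2 + 1).
Reduced: x^3 + x + 1.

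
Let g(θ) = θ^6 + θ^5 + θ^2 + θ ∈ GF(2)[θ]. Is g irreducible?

Check for roots in GF(2): g(0) = 0 → root; g(1) = 0 → root.
g(0) = 0, so (θ) divides g(θ); g is reducible.

No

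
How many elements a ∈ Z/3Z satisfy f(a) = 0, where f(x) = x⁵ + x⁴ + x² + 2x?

Evaluate at each of the 3 elements of Z/3Z:
f(0) = 0 → root; f(1) = 2; f(2) = 2.
Roots: {0}.

1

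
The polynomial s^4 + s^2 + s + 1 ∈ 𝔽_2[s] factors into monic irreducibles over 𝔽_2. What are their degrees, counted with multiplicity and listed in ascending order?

Write h(s) = s^4 + s^2 + s + 1.
Roots in 𝔽_2: h(0) = 1; h(1) = 0 → root.
Linear factors from roots: (s + 1).
Complete factorization: h(s) = (s + 1)·(s^3 + s^2 + 1).
Factor degrees with multiplicity: 1 + 3 = 4.

1, 3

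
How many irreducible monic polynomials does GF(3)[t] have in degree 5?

The number of monic irreducibles of degree 5 over GF(3) is (1/5)·Σ_{d∣5} μ(5/d) 3^d.
Divisors of 5: 1, 5; μ(5/d) for each: -1, 1.
Σ = − 3^1 + 3^5 = 240.
N = 240/5 = 48.

48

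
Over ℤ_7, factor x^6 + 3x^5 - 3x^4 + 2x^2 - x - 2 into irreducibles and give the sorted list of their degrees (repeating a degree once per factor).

Write h(x) = x^6 + 3x^5 - 3x^4 + 2x^2 - x - 2.
Linear factors from roots: (x - 1), (x + 3).
Complete factorization: h(x) = (x + 3)·(x - 1)·(x^2 + 3x + 1)·(x^2 - 2x + 3).
Factor degrees with multiplicity: 1 + 1 + 2 + 2 = 6.

1, 1, 2, 2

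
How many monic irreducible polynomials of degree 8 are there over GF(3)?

The number of monic irreducibles of degree 8 over GF(3) is (1/8)·Σ_{d∣8} μ(8/d) 3^d.
Divisors of 8: 1, 2, 4, 8; μ(8/d) for each: 0, 0, -1, 1.
Σ = − 3^4 + 3^8 = 6480.
N = 6480/8 = 810.

810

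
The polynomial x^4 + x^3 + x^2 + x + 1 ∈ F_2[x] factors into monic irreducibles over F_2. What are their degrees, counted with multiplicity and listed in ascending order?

4

Write f(x) = x^4 + x^3 + x^2 + x + 1.
Roots in F_2: f(0) = 1; f(1) = 1.
Complete factorization: f(x) = (x^4 + x^3 + x^2 + x + 1).
Factor degrees with multiplicity: 4 = 4.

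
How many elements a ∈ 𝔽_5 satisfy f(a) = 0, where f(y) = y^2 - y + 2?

0

Evaluate at each of the 5 elements of 𝔽_5:
f(0) = 2; f(1) = 2; f(2) = 4; f(3) = 3; f(4) = 4.
No element is a root.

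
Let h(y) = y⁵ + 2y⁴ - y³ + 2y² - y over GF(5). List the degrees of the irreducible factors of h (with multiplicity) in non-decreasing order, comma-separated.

1, 1, 3

Roots in GF(5): h(0) = 0 → root; h(1) = 3; h(2) = 2; h(3) = 3; h(4) = 0 → root.
Linear factors from roots: (y), (y + 1).
Complete factorization: h(y) = (y)·(y + 1)·(y³ + y² - 2y - 1).
Factor degrees with multiplicity: 1 + 1 + 3 = 5.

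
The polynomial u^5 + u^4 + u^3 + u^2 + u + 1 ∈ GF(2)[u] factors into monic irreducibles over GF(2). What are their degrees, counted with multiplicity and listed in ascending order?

1, 2, 2

Write h(u) = u^5 + u^4 + u^3 + u^2 + u + 1.
Roots in GF(2): h(0) = 1; h(1) = 0 → root.
Linear factors from roots: (u + 1).
Complete factorization: h(u) = (u + 1)·(u^2 + u + 1)^2.
Factor degrees with multiplicity: 1 + 2 + 2 = 5.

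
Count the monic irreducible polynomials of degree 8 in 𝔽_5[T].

48750

The number of monic irreducibles of degree 8 over GF(5) is (1/8)·Σ_{d∣8} μ(8/d) 5^d.
Divisors of 8: 1, 2, 4, 8; μ(8/d) for each: 0, 0, -1, 1.
Σ = − 5^4 + 5^8 = 390000.
N = 390000/8 = 48750.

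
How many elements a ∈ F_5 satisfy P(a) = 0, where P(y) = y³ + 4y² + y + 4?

3

Evaluate at each of the 5 elements of F_5:
P(0) = 4; P(1) = 0 → root; P(2) = 0 → root; P(3) = 0 → root; P(4) = 1.
Roots: {1, 2, 3}.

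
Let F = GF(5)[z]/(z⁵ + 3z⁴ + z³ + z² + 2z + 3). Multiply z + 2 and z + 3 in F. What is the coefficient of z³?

Multiply in GF(5)[z]: (z + 2)·(z + 3) = z² + 1.
Reduced: z² + 1.

0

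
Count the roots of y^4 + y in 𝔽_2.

2

Write f(y) = y^4 + y.
Evaluate at each of the 2 elements of 𝔽_2:
f(0) = 0 → root; f(1) = 0 → root.
Roots: {0, 1}.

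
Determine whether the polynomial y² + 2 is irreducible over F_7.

Write h(y) = y² + 2.
Check for roots in F_7: h(0) = 2; h(1) = 3; h(2) = 6; h(3) = 4; h(4) = 4; h(5) = 6; h(6) = 3.
No roots. A degree-2 polynomial over a field with no linear factor is irreducible.

Yes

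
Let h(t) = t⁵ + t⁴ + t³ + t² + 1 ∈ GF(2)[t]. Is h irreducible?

Check for roots in GF(2): h(0) = 1; h(1) = 1.
No roots, so no linear factors.
Monic irreducibles of degree 2 over GF(2): t² + t + 1.
None of them divide h (all give nonzero remainder).
No irreducible factor of degree ≤ 2 exists, so h is irreducible over GF(2).

Yes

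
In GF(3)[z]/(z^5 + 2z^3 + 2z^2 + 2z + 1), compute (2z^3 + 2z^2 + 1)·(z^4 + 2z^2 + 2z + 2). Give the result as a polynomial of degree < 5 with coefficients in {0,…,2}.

z^4 + 2

Multiply in GF(3)[z]: (2z^3 + 2z^2 + 1)·(z^4 + 2z^2 + 2z + 2) = 2z^7 + 2z^6 + z^5 + 2z^3 + 2z + 2.
Reduce using z^5 ≡ z^3 + z^2 + z + 2 (mod z^5 + 2z^3 + 2z^2 + 2z + 1).
Reduced: z^4 + 2.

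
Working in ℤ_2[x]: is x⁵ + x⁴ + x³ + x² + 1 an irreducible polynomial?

Write f(x) = x⁵ + x⁴ + x³ + x² + 1.
Check for roots in ℤ_2: f(0) = 1; f(1) = 1.
No roots, so no linear factors.
Monic irreducibles of degree 2 over GF(2): x² + x + 1.
None of them divide f (all give nonzero remainder).
No irreducible factor of degree ≤ 2 exists, so f is irreducible over GF(2).

Yes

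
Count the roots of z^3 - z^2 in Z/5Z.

Write h(z) = z^3 - z^2.
Evaluate at each of the 5 elements of Z/5Z:
h(0) = 0 → root; h(1) = 0 → root; h(2) = 4; h(3) = 3; h(4) = 3.
Roots: {0, 1}.

2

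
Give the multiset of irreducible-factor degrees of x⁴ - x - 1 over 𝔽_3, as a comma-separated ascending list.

Write f(x) = x⁴ - x - 1.
Roots in 𝔽_3: f(0) = 2; f(1) = 2; f(2) = 1.
Complete factorization: f(x) = (x⁴ - x - 1).
Factor degrees with multiplicity: 4 = 4.

4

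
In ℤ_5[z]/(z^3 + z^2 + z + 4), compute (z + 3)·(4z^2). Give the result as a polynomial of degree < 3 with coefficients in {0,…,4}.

Multiply in ℤ_5[z]: (z + 3)·(4z^2) = 4z^3 + 2z^2.
Reduce using z^3 ≡ 4z^2 + 4z + 1 (mod z^3 + z^2 + z + 4).
Reduced: 3z^2 + z + 4.

3z^2 + z + 4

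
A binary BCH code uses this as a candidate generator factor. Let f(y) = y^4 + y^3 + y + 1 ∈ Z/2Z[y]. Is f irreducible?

Check for roots in Z/2Z: f(0) = 1; f(1) = 0 → root.
f(1) = 0, so (y − 1) divides f(y); f is reducible.

No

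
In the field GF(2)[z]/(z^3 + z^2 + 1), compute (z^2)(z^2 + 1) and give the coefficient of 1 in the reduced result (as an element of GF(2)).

Multiply in GF(2)[z]: (z^2)·(z^2 + 1) = z^4 + z^2.
Reduce using z^3 ≡ z^2 + 1 (mod z^3 + z^2 + 1).
Reduced: z + 1.

1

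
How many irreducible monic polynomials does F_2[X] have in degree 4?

3

By the necklace-counting formula, N_2(4) = (1/4) Σ_{d|4} μ(4/d)·2^d.
Divisors of 4: 1, 2, 4; μ(4/d) for each: 0, -1, 1.
Σ = − 2^2 + 2^4 = 12.
N = 12/4 = 3.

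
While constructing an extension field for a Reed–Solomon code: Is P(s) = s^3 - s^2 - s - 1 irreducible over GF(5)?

Check for roots in GF(5): P(0) = 4; P(1) = 3; P(2) = 1; P(3) = 4; P(4) = 3.
No roots. A degree-3 polynomial over a field with no linear factor is irreducible.

Yes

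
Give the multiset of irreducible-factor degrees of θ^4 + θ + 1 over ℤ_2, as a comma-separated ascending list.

4

Write g(θ) = θ^4 + θ + 1.
Roots in ℤ_2: g(0) = 1; g(1) = 1.
Complete factorization: g(θ) = (θ^4 + θ + 1).
Factor degrees with multiplicity: 4 = 4.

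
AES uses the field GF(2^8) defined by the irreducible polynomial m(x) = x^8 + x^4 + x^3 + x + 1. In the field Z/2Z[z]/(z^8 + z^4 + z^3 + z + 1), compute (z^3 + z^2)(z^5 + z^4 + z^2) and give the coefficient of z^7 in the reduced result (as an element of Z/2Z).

Multiply in Z/2Z[z]: (z^3 + z^2)·(z^5 + z^4 + z^2) = z^8 + z^6 + z^5 + z^4.
Reduce using z^8 ≡ z^4 + z^3 + z + 1 (mod z^8 + z^4 + z^3 + z + 1).
Reduced: z^6 + z^5 + z^3 + z + 1.

0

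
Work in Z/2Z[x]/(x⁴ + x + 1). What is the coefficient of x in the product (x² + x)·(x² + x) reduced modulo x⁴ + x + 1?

Multiply in Z/2Z[x]: (x² + x)·(x² + x) = x⁴ + x².
Reduce using x⁴ ≡ x + 1 (mod x⁴ + x + 1).
Reduced: x² + x + 1.

1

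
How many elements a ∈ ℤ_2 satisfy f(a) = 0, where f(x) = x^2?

1

Evaluate at each of the 2 elements of ℤ_2:
f(0) = 0 → root; f(1) = 1.
Roots: {0}.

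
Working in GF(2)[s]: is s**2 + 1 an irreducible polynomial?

No

Write f(s) = s**2 + 1.
Check for roots in GF(2): f(0) = 1; f(1) = 0 → root.
f(1) = 0, so (s − 1) divides f(s); f is reducible.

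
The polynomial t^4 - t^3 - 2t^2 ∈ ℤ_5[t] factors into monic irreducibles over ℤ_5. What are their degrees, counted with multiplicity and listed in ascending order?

1, 1, 1, 1

Write f(t) = t^4 - t^3 - 2t^2.
Roots in ℤ_5: f(0) = 0 → root; f(1) = 3; f(2) = 0 → root; f(3) = 1; f(4) = 0 → root.
Linear factors from roots: (t), (t - 2), (t + 1).
Complete factorization: f(t) = (t + 1)·(t - 2)·(t)^2.
Factor degrees with multiplicity: 1 + 1 + 1 + 1 = 4.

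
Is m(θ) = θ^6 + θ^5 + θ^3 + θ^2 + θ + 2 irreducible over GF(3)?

Yes

Check for roots in GF(3): m(0) = 2; m(1) = 1; m(2) = 1.
No roots, so no linear factors.
Monic irreducibles of degree 2 over GF(3): θ^2 + 1, θ^2 + θ + 2, θ^2 + 2θ + 2.
None of them divide m (all give nonzero remainder).
Degree-3 irreducible divisors: test the 8 monic irreducibles of degree 3 over GF(3).
None of them divide m (all give nonzero remainder).
No irreducible factor of degree ≤ 3 exists, so m is irreducible over GF(3).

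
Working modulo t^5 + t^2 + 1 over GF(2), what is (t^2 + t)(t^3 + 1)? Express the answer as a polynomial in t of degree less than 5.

Multiply in GF(2)[t]: (t^2 + t)·(t^3 + 1) = t^5 + t^4 + t^2 + t.
Reduce using t^5 ≡ t^2 + 1 (mod t^5 + t^2 + 1).
Reduced: t^4 + t + 1.

t^4 + t + 1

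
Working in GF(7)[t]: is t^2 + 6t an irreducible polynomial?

No

Write P(t) = t^2 + 6t.
Check for roots in GF(7): P(0) = 0 → root; P(1) = 0 → root; P(2) = 2; P(3) = 6; P(4) = 5; P(5) = 6; P(6) = 2.
P(0) = 0, so (t) divides P(t); P is reducible.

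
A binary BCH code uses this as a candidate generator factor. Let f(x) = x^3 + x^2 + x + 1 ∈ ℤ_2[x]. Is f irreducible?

No

Check for roots in ℤ_2: f(0) = 1; f(1) = 0 → root.
f(1) = 0, so (x − 1) divides f(x); f is reducible.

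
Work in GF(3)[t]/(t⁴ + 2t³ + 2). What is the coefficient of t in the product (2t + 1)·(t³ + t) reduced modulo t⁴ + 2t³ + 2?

Multiply in GF(3)[t]: (2t + 1)·(t³ + t) = 2t⁴ + t³ + 2t² + t.
Reduce using t⁴ ≡ t³ + 1 (mod t⁴ + 2t³ + 2).
Reduced: 2t² + t + 2.

1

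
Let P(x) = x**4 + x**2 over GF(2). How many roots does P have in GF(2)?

Evaluate at each of the 2 elements of GF(2):
P(0) = 0 → root; P(1) = 0 → root.
Roots: {0, 1}.

2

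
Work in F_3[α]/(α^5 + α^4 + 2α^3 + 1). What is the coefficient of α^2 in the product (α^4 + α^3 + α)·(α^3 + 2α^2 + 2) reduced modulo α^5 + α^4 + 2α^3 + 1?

Multiply in F_3[α]: (α^4 + α^3 + α)·(α^3 + 2α^2 + 2) = α^7 + 2α^5 + α^3 + 2α.
Reduce using α^5 ≡ 2α^4 + α^3 + 2 (mod α^5 + α^4 + 2α^3 + 1).
Reduced: α^4 + 2α^3 + 2α^2 + 2.

2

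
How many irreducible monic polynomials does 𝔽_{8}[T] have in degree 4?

1008

By the necklace-counting formula, N_8(4) = (1/4) Σ_{d|4} μ(4/d)·8^d.
Divisors of 4: 1, 2, 4; μ(4/d) for each: 0, -1, 1.
Σ = − 8^2 + 8^4 = 4032.
N = 4032/4 = 1008.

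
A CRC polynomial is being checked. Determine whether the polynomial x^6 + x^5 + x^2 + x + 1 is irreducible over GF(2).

Write P(x) = x^6 + x^5 + x^2 + x + 1.
Check for roots in GF(2): P(0) = 1; P(1) = 1.
No roots, so no linear factors.
Monic irreducibles of degree 2 over GF(2): x^2 + x + 1.
None of them divide P (all give nonzero remainder).
Monic irreducibles of degree 3 over GF(2): x^3 + x + 1, x^3 + x^2 + 1.
None of them divide P (all give nonzero remainder).
No irreducible factor of degree ≤ 3 exists, so P is irreducible over GF(2).

Yes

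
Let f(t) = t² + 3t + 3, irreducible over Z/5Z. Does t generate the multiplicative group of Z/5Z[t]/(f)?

|GF(5^2)^×| = 5^2 − 1 = 24. Prime factorization: 24 = 2^3·3.
f is primitive ⇔ t has order 24 in GF(5)[t]/(f), i.e. t^(24/q) ≠ 1 for each prime q | 24.
t^(12) mod f = 4.
t^(8) mod f = t + 1.
None equal 1, so t has full order 24; f is primitive.

Yes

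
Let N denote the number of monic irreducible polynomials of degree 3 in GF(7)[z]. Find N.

112

Gauss's count: N_{7}(3) = (1/3) Σ_{d|3} μ(3/d)·7^d.
Divisors of 3: 1, 3; μ(3/d) for each: -1, 1.
Σ = − 7^1 + 7^3 = 336.
N = 336/3 = 112.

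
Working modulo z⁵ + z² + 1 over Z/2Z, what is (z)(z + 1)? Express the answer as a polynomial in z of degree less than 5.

Multiply in Z/2Z[z]: (z)·(z + 1) = z² + z.
Reduced: z² + z.

z^2 + z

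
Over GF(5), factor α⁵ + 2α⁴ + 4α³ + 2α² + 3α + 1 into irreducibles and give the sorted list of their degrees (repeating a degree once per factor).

Write h(α) = α⁵ + 2α⁴ + 4α³ + 2α² + 3α + 1.
Roots in GF(5): h(0) = 1; h(1) = 3; h(2) = 1; h(3) = 1; h(4) = 2.
Complete factorization: h(α) = (α⁵ + 2α⁴ + 4α³ + 2α² + 3α + 1).
Factor degrees with multiplicity: 5 = 5.

5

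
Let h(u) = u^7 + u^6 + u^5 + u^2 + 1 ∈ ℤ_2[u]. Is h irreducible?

Yes

Check for roots in ℤ_2: h(0) = 1; h(1) = 1.
No roots, so no linear factors.
Monic irreducibles of degree 2 over GF(2): u^2 + u + 1.
None of them divide h (all give nonzero remainder).
Monic irreducibles of degree 3 over GF(2): u^3 + u + 1, u^3 + u^2 + 1.
None of them divide h (all give nonzero remainder).
No irreducible factor of degree ≤ 3 exists, so h is irreducible over GF(2).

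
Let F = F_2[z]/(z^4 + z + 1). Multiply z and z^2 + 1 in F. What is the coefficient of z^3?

1

Multiply in F_2[z]: (z)·(z^2 + 1) = z^3 + z.
Reduced: z^3 + z.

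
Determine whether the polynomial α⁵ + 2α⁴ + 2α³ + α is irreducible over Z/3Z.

Write h(α) = α⁵ + 2α⁴ + 2α³ + α.
Check for roots in Z/3Z: h(0) = 0 → root; h(1) = 0 → root; h(2) = 1.
h(0) = 0, so (α) divides h(α); h is reducible.

No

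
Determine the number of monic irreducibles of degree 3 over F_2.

2

The number of monic irreducibles of degree 3 over GF(2) is (1/3)·Σ_{d∣3} μ(3/d) 2^d.
Divisors of 3: 1, 3; μ(3/d) for each: -1, 1.
Σ = − 2^1 + 2^3 = 6.
N = 6/3 = 2.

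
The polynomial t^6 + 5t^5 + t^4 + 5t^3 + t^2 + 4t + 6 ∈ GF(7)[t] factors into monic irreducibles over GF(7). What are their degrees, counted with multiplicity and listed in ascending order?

Write h(t) = t^6 + 5t^5 + t^4 + 5t^3 + t^2 + 4t + 6.
Complete factorization: h(t) = (t^2 + 2)·(t^2 + 2t + 2)·(t^2 + 3t + 5).
Factor degrees with multiplicity: 2 + 2 + 2 = 6.

2, 2, 2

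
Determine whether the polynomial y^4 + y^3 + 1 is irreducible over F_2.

Yes

Write g(y) = y^4 + y^3 + 1.
Check for roots in F_2: g(0) = 1; g(1) = 1.
No roots, so no linear factors.
Monic irreducibles of degree 2 over GF(2): y^2 + y + 1.
None of them divide g (all give nonzero remainder).
No irreducible factor of degree ≤ 2 exists, so g is irreducible over GF(2).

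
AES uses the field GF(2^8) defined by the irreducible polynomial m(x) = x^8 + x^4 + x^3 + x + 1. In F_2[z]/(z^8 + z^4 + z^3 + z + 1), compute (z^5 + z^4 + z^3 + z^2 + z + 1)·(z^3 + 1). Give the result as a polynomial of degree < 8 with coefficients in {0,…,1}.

z^7 + z^6 + z^4 + z^3 + z^2

Multiply in F_2[z]: (z^5 + z^4 + z^3 + z^2 + z + 1)·(z^3 + 1) = z^8 + z^7 + z^6 + z^2 + z + 1.
Reduce using z^8 ≡ z^4 + z^3 + z + 1 (mod z^8 + z^4 + z^3 + z + 1).
Reduced: z^7 + z^6 + z^4 + z^3 + z^2.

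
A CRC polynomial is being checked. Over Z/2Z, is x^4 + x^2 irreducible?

Write h(x) = x^4 + x^2.
Check for roots in Z/2Z: h(0) = 0 → root; h(1) = 0 → root.
h(0) = 0, so (x) divides h(x); h is reducible.

No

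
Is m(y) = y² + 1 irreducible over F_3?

Yes

Check for roots in F_3: m(0) = 1; m(1) = 2; m(2) = 2.
No roots. A degree-2 polynomial over a field with no linear factor is irreducible.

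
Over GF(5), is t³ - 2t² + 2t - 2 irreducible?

Write g(t) = t³ - 2t² + 2t - 2.
Check for roots in GF(5): g(0) = 3; g(1) = 4; g(2) = 2; g(3) = 3; g(4) = 3.
No roots. A degree-3 polynomial over a field with no linear factor is irreducible.

Yes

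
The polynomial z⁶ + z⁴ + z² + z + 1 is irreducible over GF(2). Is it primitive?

No

Write f(z) = z⁶ + z⁴ + z² + z + 1.
|GF(2^6)^×| = 2^6 − 1 = 63. Prime factorization: 63 = 3^2·7.
f is primitive ⇔ z has order 63 in GF(2)[z]/(f), i.e. z^(63/q) ≠ 1 for each prime q | 63.
z^(21) mod f = 1
z^(9) mod f = z⁴ + z² + z.
Since z^(21) = 1, the order of z divides 21 < 63; not primitive.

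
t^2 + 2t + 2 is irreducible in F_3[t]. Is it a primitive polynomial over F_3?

Write f(t) = t^2 + 2t + 2.
|GF(3^2)^×| = 3^2 − 1 = 8. Prime factorization: 8 = 2^3.
f is primitive ⇔ t has order 8 in GF(3)[t]/(f), i.e. t^(8/q) ≠ 1 for each prime q | 8.
t^(4) mod f = 2.
None equal 1, so t has full order 8; f is primitive.

Yes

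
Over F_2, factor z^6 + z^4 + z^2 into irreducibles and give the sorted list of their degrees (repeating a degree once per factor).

1, 1, 2, 2

Write f(z) = z^6 + z^4 + z^2.
Roots in F_2: f(0) = 0 → root; f(1) = 1.
Linear factors from roots: (z).
Complete factorization: f(z) = (z)^2·(z^2 + z + 1)^2.
Factor degrees with multiplicity: 1 + 1 + 2 + 2 = 6.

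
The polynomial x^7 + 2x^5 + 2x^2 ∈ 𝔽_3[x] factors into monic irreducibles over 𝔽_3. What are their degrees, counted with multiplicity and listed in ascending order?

Write h(x) = x^7 + 2x^5 + 2x^2.
Roots in 𝔽_3: h(0) = 0 → root; h(1) = 2; h(2) = 2.
Linear factors from roots: (x).
Complete factorization: h(x) = (x)^2·(x^2 + x + 2)·(x^3 + 2x^2 + x + 1).
Factor degrees with multiplicity: 1 + 1 + 2 + 3 = 7.

1, 1, 2, 3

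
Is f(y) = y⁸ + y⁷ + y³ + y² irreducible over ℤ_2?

Check for roots in ℤ_2: f(0) = 0 → root; f(1) = 0 → root.
f(0) = 0, so (y) divides f(y); f is reducible.

No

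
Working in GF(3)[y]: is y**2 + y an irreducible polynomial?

No

Write m(y) = y**2 + y.
Check for roots in GF(3): m(0) = 0 → root; m(1) = 2; m(2) = 0 → root.
m(0) = 0, so (y) divides m(y); m is reducible.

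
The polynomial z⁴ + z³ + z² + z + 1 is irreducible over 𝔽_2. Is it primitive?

No

Write f(z) = z⁴ + z³ + z² + z + 1.
|GF(2^4)^×| = 2^4 − 1 = 15. Prime factorization: 15 = 3·5.
f is primitive ⇔ z has order 15 in GF(2)[z]/(f), i.e. z^(15/q) ≠ 1 for each prime q | 15.
z^(5) mod f = 1
z^(3) mod f = z³.
Since z^(5) = 1, the order of z divides 5 < 15; not primitive.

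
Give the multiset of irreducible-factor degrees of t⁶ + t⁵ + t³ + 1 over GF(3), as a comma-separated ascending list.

Write f(t) = t⁶ + t⁵ + t³ + 1.
Roots in GF(3): f(0) = 1; f(1) = 1; f(2) = 0 → root.
Linear factors from roots: (t + 1).
Complete factorization: f(t) = (t + 1)·(t² + 1)·(t³ - t + 1).
Factor degrees with multiplicity: 1 + 2 + 3 = 6.

1, 2, 3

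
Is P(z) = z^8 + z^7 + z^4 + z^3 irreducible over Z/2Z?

Check for roots in Z/2Z: P(0) = 0 → root; P(1) = 0 → root.
P(0) = 0, so (z) divides P(z); P is reducible.

No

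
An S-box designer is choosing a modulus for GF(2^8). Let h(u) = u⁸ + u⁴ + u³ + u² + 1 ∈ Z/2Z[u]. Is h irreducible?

Yes

Check for roots in Z/2Z: h(0) = 1; h(1) = 1.
No roots, so no linear factors.
Monic irreducibles of degree 2 over GF(2): u² + u + 1.
None of them divide h (all give nonzero remainder).
Monic irreducibles of degree 3 over GF(2): u³ + u + 1, u³ + u² + 1.
None of them divide h (all give nonzero remainder).
Monic irreducibles of degree 4 over GF(2): u⁴ + u + 1, u⁴ + u³ + 1, u⁴ + u³ + u² + u + 1.
None of them divide h (all give nonzero remainder).
No irreducible factor of degree ≤ 4 exists, so h is irreducible over GF(2).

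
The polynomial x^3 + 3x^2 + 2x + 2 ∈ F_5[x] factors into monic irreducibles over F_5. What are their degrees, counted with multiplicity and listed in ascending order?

3

Write f(x) = x^3 + 3x^2 + 2x + 2.
Roots in F_5: f(0) = 2; f(1) = 3; f(2) = 1; f(3) = 2; f(4) = 2.
Complete factorization: f(x) = (x^3 + 3x^2 + 2x + 2).
Factor degrees with multiplicity: 3 = 3.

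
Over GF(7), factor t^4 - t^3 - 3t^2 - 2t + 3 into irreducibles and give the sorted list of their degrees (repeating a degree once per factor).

Write h(t) = t^4 - t^3 - 3t^2 - 2t + 3.
Complete factorization: h(t) = (t^4 - t^3 - 3t^2 - 2t + 3).
Factor degrees with multiplicity: 4 = 4.

4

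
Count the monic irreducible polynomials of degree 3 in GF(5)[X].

40

The number of monic irreducibles of degree 3 over GF(5) is (1/3)·Σ_{d∣3} μ(3/d) 5^d.
Divisors of 3: 1, 3; μ(3/d) for each: -1, 1.
Σ = − 5^1 + 5^3 = 120.
N = 120/3 = 40.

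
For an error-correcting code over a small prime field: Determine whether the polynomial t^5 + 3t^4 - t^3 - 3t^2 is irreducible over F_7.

Write P(t) = t^5 + 3t^4 - t^3 - 3t^2.
Check for roots in F_7: P(0) = 0 → root; P(1) = 0 → root; P(2) = 4; P(3) = 5; P(4) = 0 → root; P(5) = 5; P(6) = 0 → root.
P(0) = 0, so (t) divides P(t); P is reducible.

No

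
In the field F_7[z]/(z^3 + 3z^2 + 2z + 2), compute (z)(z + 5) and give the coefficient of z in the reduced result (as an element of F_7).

5

Multiply in F_7[z]: (z)·(z + 5) = z^2 + 5z.
Reduced: z^2 + 5z.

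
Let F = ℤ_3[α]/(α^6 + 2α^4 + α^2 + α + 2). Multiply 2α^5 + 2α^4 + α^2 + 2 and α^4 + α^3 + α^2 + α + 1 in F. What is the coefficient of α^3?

Multiply in ℤ_3[α]: (2α^5 + 2α^4 + α^2 + 2)·(α^4 + α^3 + α^2 + α + 1) = 2α^9 + α^8 + α^7 + 2α^6 + 2α^5 + 2α^4 + 2α + 2.
Reduce using α^6 ≡ α^4 + 2α^2 + 2α + 1 (mod α^6 + 2α^4 + α^2 + α + 2).
Reduced: 2α^4 + α^3 + α^2 + 2α + 2.

1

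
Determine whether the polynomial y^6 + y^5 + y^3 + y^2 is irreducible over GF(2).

Write m(y) = y^6 + y^5 + y^3 + y^2.
Check for roots in GF(2): m(0) = 0 → root; m(1) = 0 → root.
m(0) = 0, so (y) divides m(y); m is reducible.

No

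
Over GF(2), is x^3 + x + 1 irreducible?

Write m(x) = x^3 + x + 1.
Check for roots in GF(2): m(0) = 1; m(1) = 1.
No roots. A degree-3 polynomial over a field with no linear factor is irreducible.

Yes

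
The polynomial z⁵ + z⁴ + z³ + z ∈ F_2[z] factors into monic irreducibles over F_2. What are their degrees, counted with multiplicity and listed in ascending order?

1, 1, 3

Write f(z) = z⁵ + z⁴ + z³ + z.
Roots in F_2: f(0) = 0 → root; f(1) = 0 → root.
Linear factors from roots: (z), (z + 1).
Complete factorization: f(z) = (z)·(z + 1)·(z³ + z + 1).
Factor degrees with multiplicity: 1 + 1 + 3 = 5.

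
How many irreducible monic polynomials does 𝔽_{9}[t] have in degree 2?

36

Gauss's count: N_{9}(2) = (1/2) Σ_{d|2} μ(2/d)·9^d.
Divisors of 2: 1, 2; μ(2/d) for each: -1, 1.
Σ = − 9^1 + 9^2 = 72.
N = 72/2 = 36.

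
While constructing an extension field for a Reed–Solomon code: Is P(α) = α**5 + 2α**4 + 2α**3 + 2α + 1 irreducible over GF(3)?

Yes

Check for roots in GF(3): P(0) = 1; P(1) = 2; P(2) = 1.
No roots, so no linear factors.
Monic irreducibles of degree 2 over GF(3): α**2 + 1, α**2 + α + 2, α**2 + 2α + 2.
None of them divide P (all give nonzero remainder).
No irreducible factor of degree ≤ 2 exists, so P is irreducible over GF(3).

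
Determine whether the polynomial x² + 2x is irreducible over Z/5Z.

No

Write P(x) = x² + 2x.
Check for roots in Z/5Z: P(0) = 0 → root; P(1) = 3; P(2) = 3; P(3) = 0 → root; P(4) = 4.
P(0) = 0, so (x) divides P(x); P is reducible.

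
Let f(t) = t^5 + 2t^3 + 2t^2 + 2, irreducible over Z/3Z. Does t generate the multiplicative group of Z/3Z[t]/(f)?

|GF(3^5)^×| = 3^5 − 1 = 242. Prime factorization: 242 = 2·11^2.
f is primitive ⇔ t has order 242 in GF(3)[t]/(f), i.e. t^(242/q) ≠ 1 for each prime q | 242.
t^(121) mod f = 1
t^(22) mod f = t^2 + t + 2.
Since t^(121) = 1, the order of t divides 121 < 242; not primitive.

No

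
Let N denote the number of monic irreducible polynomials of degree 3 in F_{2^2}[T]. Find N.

x^(4^3) − x is the product of all monic irreducibles of degree dividing 3; Möbius inversion gives N = (1/3) Σ μ(3/d)·4^d.
Divisors of 3: 1, 3; μ(3/d) for each: -1, 1.
Σ = − 4^1 + 4^3 = 60.
N = 60/3 = 20.

20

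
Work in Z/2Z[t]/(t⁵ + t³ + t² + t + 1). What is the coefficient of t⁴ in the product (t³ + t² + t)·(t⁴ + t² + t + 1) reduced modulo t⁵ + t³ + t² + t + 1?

0

Multiply in Z/2Z[t]: (t³ + t² + t)·(t⁴ + t² + t + 1) = t⁷ + t⁶ + t³ + t.
Reduce using t⁵ ≡ t³ + t² + t + 1 (mod t⁵ + t³ + t² + t + 1).
Reduced: t² + t + 1.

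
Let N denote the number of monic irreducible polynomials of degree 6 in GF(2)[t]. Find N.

x^(2^6) − x is the product of all monic irreducibles of degree dividing 6; Möbius inversion gives N = (1/6) Σ μ(6/d)·2^d.
Divisors of 6: 1, 2, 3, 6; μ(6/d) for each: 1, -1, -1, 1.
Σ = 2^1 − 2^2 − 2^3 + 2^6 = 54.
N = 54/6 = 9.

9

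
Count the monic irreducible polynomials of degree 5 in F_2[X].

x^(2^5) − x is the product of all monic irreducibles of degree dividing 5; Möbius inversion gives N = (1/5) Σ μ(5/d)·2^d.
Divisors of 5: 1, 5; μ(5/d) for each: -1, 1.
Σ = − 2^1 + 2^5 = 30.
N = 30/5 = 6.

6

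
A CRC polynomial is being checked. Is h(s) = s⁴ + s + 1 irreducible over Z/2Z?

Yes

Check for roots in Z/2Z: h(0) = 1; h(1) = 1.
No roots, so no linear factors.
Monic irreducibles of degree 2 over GF(2): s² + s + 1.
None of them divide h (all give nonzero remainder).
No irreducible factor of degree ≤ 2 exists, so h is irreducible over GF(2).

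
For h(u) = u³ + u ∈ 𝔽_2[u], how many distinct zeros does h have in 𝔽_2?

Evaluate at each of the 2 elements of 𝔽_2:
h(0) = 0 → root; h(1) = 0 → root.
Roots: {0, 1}.

2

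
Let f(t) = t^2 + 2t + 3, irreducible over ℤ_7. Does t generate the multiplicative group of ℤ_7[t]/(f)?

|GF(7^2)^×| = 7^2 − 1 = 48. Prime factorization: 48 = 2^4·3.
f is primitive ⇔ t has order 48 in GF(7)[t]/(f), i.e. t^(48/q) ≠ 1 for each prime q | 48.
t^(24) mod f = 6.
t^(16) mod f = 2.
None equal 1, so t has full order 48; f is primitive.

Yes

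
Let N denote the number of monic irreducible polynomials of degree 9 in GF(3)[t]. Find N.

Gauss's count: N_{3}(9) = (1/9) Σ_{d|9} μ(9/d)·3^d.
Divisors of 9: 1, 3, 9; μ(9/d) for each: 0, -1, 1.
Σ = − 3^3 + 3^9 = 19656.
N = 19656/9 = 2184.

2184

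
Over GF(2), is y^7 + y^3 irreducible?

Write m(y) = y^7 + y^3.
Check for roots in GF(2): m(0) = 0 → root; m(1) = 0 → root.
m(0) = 0, so (y) divides m(y); m is reducible.

No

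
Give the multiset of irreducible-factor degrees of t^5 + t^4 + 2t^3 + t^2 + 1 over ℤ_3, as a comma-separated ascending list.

Write h(t) = t^5 + t^4 + 2t^3 + t^2 + 1.
Roots in ℤ_3: h(0) = 1; h(1) = 0 → root; h(2) = 0 → root.
Linear factors from roots: (t + 2), (t + 1).
Complete factorization: h(t) = (t + 1)·(t + 2)·(t^3 + t^2 + 2).
Factor degrees with multiplicity: 1 + 1 + 3 = 5.

1, 1, 3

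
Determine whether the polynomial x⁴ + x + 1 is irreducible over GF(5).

Write g(x) = x⁴ + x + 1.
Check for roots in GF(5): g(0) = 1; g(1) = 3; g(2) = 4; g(3) = 0 → root; g(4) = 1.
g(3) = 0, so (x − 3) divides g(x); g is reducible.

No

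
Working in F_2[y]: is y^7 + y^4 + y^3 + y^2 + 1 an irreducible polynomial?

Yes

Write m(y) = y^7 + y^4 + y^3 + y^2 + 1.
Check for roots in F_2: m(0) = 1; m(1) = 1.
No roots, so no linear factors.
Monic irreducibles of degree 2 over GF(2): y^2 + y + 1.
None of them divide m (all give nonzero remainder).
Monic irreducibles of degree 3 over GF(2): y^3 + y + 1, y^3 + y^2 + 1.
None of them divide m (all give nonzero remainder).
No irreducible factor of degree ≤ 3 exists, so m is irreducible over GF(2).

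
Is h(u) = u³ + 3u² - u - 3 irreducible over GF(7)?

Check for roots in GF(7): h(0) = 4; h(1) = 0 → root; h(2) = 1; h(3) = 6; h(4) = 0 → root; h(5) = 3; h(6) = 0 → root.
h(1) = 0, so (u − 1) divides h(u); h is reducible.

No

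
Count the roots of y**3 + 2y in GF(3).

Write P(y) = y**3 + 2y.
Evaluate at each of the 3 elements of GF(3):
P(0) = 0 → root; P(1) = 0 → root; P(2) = 0 → root.
Roots: {0, 1, 2}.

3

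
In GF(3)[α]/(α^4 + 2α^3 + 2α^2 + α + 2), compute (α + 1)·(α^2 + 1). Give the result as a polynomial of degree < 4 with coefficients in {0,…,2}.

α^3 + α^2 + α + 1

Multiply in GF(3)[α]: (α + 1)·(α^2 + 1) = α^3 + α^2 + α + 1.
Reduced: α^3 + α^2 + α + 1.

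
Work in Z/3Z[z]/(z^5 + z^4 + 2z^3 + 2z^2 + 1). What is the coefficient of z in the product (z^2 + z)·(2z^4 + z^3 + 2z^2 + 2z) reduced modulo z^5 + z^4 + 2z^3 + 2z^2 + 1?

Multiply in Z/3Z[z]: (z^2 + z)·(2z^4 + z^3 + 2z^2 + 2z) = 2z^6 + z^3 + 2z^2.
Reduce using z^5 ≡ 2z^4 + z^3 + z^2 + 2 (mod z^5 + z^4 + 2z^3 + 2z^2 + 1).
Reduced: z^4 + z^3 + z + 2.

1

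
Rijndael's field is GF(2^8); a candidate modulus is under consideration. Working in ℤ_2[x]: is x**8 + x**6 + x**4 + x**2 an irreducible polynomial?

Write m(x) = x**8 + x**6 + x**4 + x**2.
Check for roots in ℤ_2: m(0) = 0 → root; m(1) = 0 → root.
m(0) = 0, so (x) divides m(x); m is reducible.

No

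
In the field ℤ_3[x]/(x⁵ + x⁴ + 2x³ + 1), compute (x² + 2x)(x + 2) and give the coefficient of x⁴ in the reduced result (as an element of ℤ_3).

0

Multiply in ℤ_3[x]: (x² + 2x)·(x + 2) = x³ + x² + x.
Reduced: x³ + x² + x.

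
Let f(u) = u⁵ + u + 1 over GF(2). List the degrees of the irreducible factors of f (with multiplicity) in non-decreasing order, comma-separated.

2, 3

Roots in GF(2): f(0) = 1; f(1) = 1.
Complete factorization: f(u) = (u² + u + 1)·(u³ + u² + 1).
Factor degrees with multiplicity: 2 + 3 = 5.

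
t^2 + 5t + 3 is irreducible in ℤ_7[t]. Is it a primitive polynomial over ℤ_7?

Yes

Write f(t) = t^2 + 5t + 3.
|GF(7^2)^×| = 7^2 − 1 = 48. Prime factorization: 48 = 2^4·3.
f is primitive ⇔ t has order 48 in GF(7)[t]/(f), i.e. t^(48/q) ≠ 1 for each prime q | 48.
t^(24) mod f = 6.
t^(16) mod f = 2.
None equal 1, so t has full order 48; f is primitive.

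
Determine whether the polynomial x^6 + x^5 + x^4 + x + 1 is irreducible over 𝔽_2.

Write h(x) = x^6 + x^5 + x^4 + x + 1.
Check for roots in 𝔽_2: h(0) = 1; h(1) = 1.
No roots, so no linear factors.
Monic irreducibles of degree 2 over GF(2): x^2 + x + 1.
None of them divide h (all give nonzero remainder).
Monic irreducibles of degree 3 over GF(2): x^3 + x + 1, x^3 + x^2 + 1.
None of them divide h (all give nonzero remainder).
No irreducible factor of degree ≤ 3 exists, so h is irreducible over GF(2).

Yes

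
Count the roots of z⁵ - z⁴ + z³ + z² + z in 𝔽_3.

3

Write h(z) = z⁵ - z⁴ + z³ + z² + z.
Evaluate at each of the 3 elements of 𝔽_3:
h(0) = 0 → root; h(1) = 0 → root; h(2) = 0 → root.
Roots: {0, 1, 2}.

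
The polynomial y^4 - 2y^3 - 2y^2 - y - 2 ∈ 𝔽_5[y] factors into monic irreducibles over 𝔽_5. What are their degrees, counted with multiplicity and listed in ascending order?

1, 3

Write f(y) = y^4 - 2y^3 - 2y^2 - y - 2.
Roots in 𝔽_5: f(0) = 3; f(1) = 4; f(2) = 3; f(3) = 4; f(4) = 0 → root.
Linear factors from roots: (y + 1).
Complete factorization: f(y) = (y + 1)·(y^3 + 2y^2 + y - 2).
Factor degrees with multiplicity: 1 + 3 = 4.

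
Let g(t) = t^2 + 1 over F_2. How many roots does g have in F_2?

Evaluate at each of the 2 elements of F_2:
g(0) = 1; g(1) = 0 → root.
Roots: {1}.

1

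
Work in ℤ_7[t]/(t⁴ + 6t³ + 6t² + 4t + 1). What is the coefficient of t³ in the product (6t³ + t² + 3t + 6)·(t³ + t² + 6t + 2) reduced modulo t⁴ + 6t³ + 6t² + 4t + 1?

5

Multiply in ℤ_7[t]: (6t³ + t² + 3t + 6)·(t³ + t² + 6t + 2) = 6t⁶ + 5t⁴ + 6t³ + 5t² + 5.
Reduce using t⁴ ≡ t³ + t² + 3t + 6 (mod t⁴ + 6t³ + 6t² + 4t + 1).
Reduced: 5t³ + 6t² + 3t + 2.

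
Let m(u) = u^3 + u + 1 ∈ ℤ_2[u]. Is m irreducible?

Check for roots in ℤ_2: m(0) = 1; m(1) = 1.
No roots. A degree-3 polynomial over a field with no linear factor is irreducible.

Yes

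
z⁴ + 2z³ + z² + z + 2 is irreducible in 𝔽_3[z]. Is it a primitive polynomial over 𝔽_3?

Yes

Write f(z) = z⁴ + 2z³ + z² + z + 2.
|GF(3^4)^×| = 3^4 − 1 = 80. Prime factorization: 80 = 2^4·5.
f is primitive ⇔ z has order 80 in GF(3)[z]/(f), i.e. z^(80/q) ≠ 1 for each prime q | 80.
z^(40) mod f = 2.
z^(16) mod f = z³ + 1.
None equal 1, so z has full order 80; f is primitive.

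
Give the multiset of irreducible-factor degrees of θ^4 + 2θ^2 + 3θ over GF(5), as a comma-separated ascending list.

1, 1, 1, 1

Write f(θ) = θ^4 + 2θ^2 + 3θ.
Roots in GF(5): f(0) = 0 → root; f(1) = 1; f(2) = 0 → root; f(3) = 3; f(4) = 0 → root.
Linear factors from roots: (θ), (θ + 3), (θ + 1).
Complete factorization: f(θ) = (θ)·(θ + 3)·(θ + 1)^2.
Factor degrees with multiplicity: 1 + 1 + 1 + 1 = 4.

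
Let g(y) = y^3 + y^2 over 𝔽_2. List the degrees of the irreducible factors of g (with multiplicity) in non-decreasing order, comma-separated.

Roots in 𝔽_2: g(0) = 0 → root; g(1) = 0 → root.
Linear factors from roots: (y), (y + 1).
Complete factorization: g(y) = (y + 1)·(y)^2.
Factor degrees with multiplicity: 1 + 1 + 1 = 3.

1, 1, 1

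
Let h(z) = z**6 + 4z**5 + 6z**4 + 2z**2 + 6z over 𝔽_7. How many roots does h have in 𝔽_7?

Evaluate at each of the 7 elements of 𝔽_7:
h(0) = 0 → root; h(1) = 5; h(2) = 0 → root; h(3) = 4; h(4) = 5; h(5) = 0 → root; h(6) = 6.
Roots: {0, 2, 5}.

3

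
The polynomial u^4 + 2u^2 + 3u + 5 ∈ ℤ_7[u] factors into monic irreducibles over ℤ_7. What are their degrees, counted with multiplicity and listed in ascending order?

1, 3

Write g(u) = u^4 + 2u^2 + 3u + 5.
Linear factors from roots: (u + 5).
Complete factorization: g(u) = (u + 5)·(u^3 + 2u^2 + 6u + 1).
Factor degrees with multiplicity: 1 + 3 = 4.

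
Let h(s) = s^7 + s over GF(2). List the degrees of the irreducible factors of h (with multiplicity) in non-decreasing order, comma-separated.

Roots in GF(2): h(0) = 0 → root; h(1) = 0 → root.
Linear factors from roots: (s), (s + 1).
Complete factorization: h(s) = (s)·(s + 1)^2·(s^2 + s + 1)^2.
Factor degrees with multiplicity: 1 + 1 + 1 + 2 + 2 = 7.

1, 1, 1, 2, 2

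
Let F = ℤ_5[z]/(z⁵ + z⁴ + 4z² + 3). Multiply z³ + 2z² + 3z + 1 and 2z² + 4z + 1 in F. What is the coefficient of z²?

3

Multiply in ℤ_5[z]: (z³ + 2z² + 3z + 1)·(2z² + 4z + 1) = 2z⁵ + 3z⁴ + z² + 2z + 1.
Reduce using z⁵ ≡ 4z⁴ + z² + 2 (mod z⁵ + z⁴ + 4z² + 3).
Reduced: z⁴ + 3z² + 2z.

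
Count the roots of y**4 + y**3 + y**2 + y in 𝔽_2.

2

Write f(y) = y**4 + y**3 + y**2 + y.
Evaluate at each of the 2 elements of 𝔽_2:
f(0) = 0 → root; f(1) = 0 → root.
Roots: {0, 1}.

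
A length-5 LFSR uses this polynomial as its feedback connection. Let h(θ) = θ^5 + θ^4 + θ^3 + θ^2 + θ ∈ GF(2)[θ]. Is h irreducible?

No

Check for roots in GF(2): h(0) = 0 → root; h(1) = 1.
h(0) = 0, so (θ) divides h(θ); h is reducible.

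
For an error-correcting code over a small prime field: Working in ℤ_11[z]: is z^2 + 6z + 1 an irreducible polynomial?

Write g(z) = z^2 + 6z + 1.
Check each element of ℤ_11 for a root: g(0)=1, g(1)=8, g(2)=6, g(3)=6, g(4)=8, g(5)=1, g(6)=7, g(7)=4, g(8)=3, g(9)=4, g(10)=7.
No roots. A degree-2 polynomial over a field with no linear factor is irreducible.

Yes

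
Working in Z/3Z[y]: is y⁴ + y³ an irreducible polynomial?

No

Write m(y) = y⁴ + y³.
Check for roots in Z/3Z: m(0) = 0 → root; m(1) = 2; m(2) = 0 → root.
m(0) = 0, so (y) divides m(y); m is reducible.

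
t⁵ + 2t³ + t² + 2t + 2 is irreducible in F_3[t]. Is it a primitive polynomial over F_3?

No

Write f(t) = t⁵ + 2t³ + t² + 2t + 2.
|GF(3^5)^×| = 3^5 − 1 = 242. Prime factorization: 242 = 2·11^2.
f is primitive ⇔ t has order 242 in GF(3)[t]/(f), i.e. t^(242/q) ≠ 1 for each prime q | 242.
t^(121) mod f = 1
t^(22) mod f = 1
Since t^(121) = 1, the order of t divides 121 < 242; not primitive.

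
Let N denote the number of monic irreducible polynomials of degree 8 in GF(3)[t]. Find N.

810

Gauss's count: N_{3}(8) = (1/8) Σ_{d|8} μ(8/d)·3^d.
Divisors of 8: 1, 2, 4, 8; μ(8/d) for each: 0, 0, -1, 1.
Σ = − 3^4 + 3^8 = 6480.
N = 6480/8 = 810.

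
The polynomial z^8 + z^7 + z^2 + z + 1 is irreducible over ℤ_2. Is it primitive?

Write f(z) = z^8 + z^7 + z^2 + z + 1.
|GF(2^8)^×| = 2^8 − 1 = 255. Prime factorization: 255 = 3·5·17.
f is primitive ⇔ z has order 255 in GF(2)[z]/(f), i.e. z^(255/q) ≠ 1 for each prime q | 255.
z^(85) mod f = z^7 + z^5 + z^3 + z.
z^(51) mod f = z^6 + z^5 + z^3 + z^2.
z^(15) mod f = z^7 + z^6 + z^5 + z^4 + z^2.
None equal 1, so z has full order 255; f is primitive.

Yes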